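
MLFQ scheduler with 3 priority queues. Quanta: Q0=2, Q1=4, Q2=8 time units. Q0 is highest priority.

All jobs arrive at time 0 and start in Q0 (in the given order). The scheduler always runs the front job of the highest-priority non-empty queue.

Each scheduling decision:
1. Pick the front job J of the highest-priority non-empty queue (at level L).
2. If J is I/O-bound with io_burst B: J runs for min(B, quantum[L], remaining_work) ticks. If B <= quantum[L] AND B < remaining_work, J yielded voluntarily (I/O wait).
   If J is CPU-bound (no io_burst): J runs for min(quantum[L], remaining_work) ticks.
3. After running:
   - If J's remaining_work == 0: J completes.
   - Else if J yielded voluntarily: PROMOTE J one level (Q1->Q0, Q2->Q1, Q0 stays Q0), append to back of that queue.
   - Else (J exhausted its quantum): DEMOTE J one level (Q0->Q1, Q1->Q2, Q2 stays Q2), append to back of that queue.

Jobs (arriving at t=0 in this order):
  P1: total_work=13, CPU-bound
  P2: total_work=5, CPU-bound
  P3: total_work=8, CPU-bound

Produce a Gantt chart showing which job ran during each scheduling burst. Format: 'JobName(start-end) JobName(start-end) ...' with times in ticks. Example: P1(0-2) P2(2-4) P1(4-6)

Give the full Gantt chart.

t=0-2: P1@Q0 runs 2, rem=11, quantum used, demote→Q1. Q0=[P2,P3] Q1=[P1] Q2=[]
t=2-4: P2@Q0 runs 2, rem=3, quantum used, demote→Q1. Q0=[P3] Q1=[P1,P2] Q2=[]
t=4-6: P3@Q0 runs 2, rem=6, quantum used, demote→Q1. Q0=[] Q1=[P1,P2,P3] Q2=[]
t=6-10: P1@Q1 runs 4, rem=7, quantum used, demote→Q2. Q0=[] Q1=[P2,P3] Q2=[P1]
t=10-13: P2@Q1 runs 3, rem=0, completes. Q0=[] Q1=[P3] Q2=[P1]
t=13-17: P3@Q1 runs 4, rem=2, quantum used, demote→Q2. Q0=[] Q1=[] Q2=[P1,P3]
t=17-24: P1@Q2 runs 7, rem=0, completes. Q0=[] Q1=[] Q2=[P3]
t=24-26: P3@Q2 runs 2, rem=0, completes. Q0=[] Q1=[] Q2=[]

Answer: P1(0-2) P2(2-4) P3(4-6) P1(6-10) P2(10-13) P3(13-17) P1(17-24) P3(24-26)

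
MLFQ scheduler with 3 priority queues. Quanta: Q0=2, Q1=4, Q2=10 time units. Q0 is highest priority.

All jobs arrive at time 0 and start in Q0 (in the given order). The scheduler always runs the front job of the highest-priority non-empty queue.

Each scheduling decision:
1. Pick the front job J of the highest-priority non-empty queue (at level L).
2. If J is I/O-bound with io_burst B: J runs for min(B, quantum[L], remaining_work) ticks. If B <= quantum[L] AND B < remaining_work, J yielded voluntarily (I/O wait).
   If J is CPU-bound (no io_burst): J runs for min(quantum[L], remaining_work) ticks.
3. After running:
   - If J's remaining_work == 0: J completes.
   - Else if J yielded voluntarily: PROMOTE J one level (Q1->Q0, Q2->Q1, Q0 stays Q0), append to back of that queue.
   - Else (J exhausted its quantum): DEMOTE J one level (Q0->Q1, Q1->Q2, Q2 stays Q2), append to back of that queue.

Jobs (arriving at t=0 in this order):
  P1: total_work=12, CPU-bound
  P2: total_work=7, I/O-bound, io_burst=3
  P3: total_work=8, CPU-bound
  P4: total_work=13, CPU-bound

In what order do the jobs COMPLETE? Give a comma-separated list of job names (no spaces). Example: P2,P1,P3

t=0-2: P1@Q0 runs 2, rem=10, quantum used, demote→Q1. Q0=[P2,P3,P4] Q1=[P1] Q2=[]
t=2-4: P2@Q0 runs 2, rem=5, quantum used, demote→Q1. Q0=[P3,P4] Q1=[P1,P2] Q2=[]
t=4-6: P3@Q0 runs 2, rem=6, quantum used, demote→Q1. Q0=[P4] Q1=[P1,P2,P3] Q2=[]
t=6-8: P4@Q0 runs 2, rem=11, quantum used, demote→Q1. Q0=[] Q1=[P1,P2,P3,P4] Q2=[]
t=8-12: P1@Q1 runs 4, rem=6, quantum used, demote→Q2. Q0=[] Q1=[P2,P3,P4] Q2=[P1]
t=12-15: P2@Q1 runs 3, rem=2, I/O yield, promote→Q0. Q0=[P2] Q1=[P3,P4] Q2=[P1]
t=15-17: P2@Q0 runs 2, rem=0, completes. Q0=[] Q1=[P3,P4] Q2=[P1]
t=17-21: P3@Q1 runs 4, rem=2, quantum used, demote→Q2. Q0=[] Q1=[P4] Q2=[P1,P3]
t=21-25: P4@Q1 runs 4, rem=7, quantum used, demote→Q2. Q0=[] Q1=[] Q2=[P1,P3,P4]
t=25-31: P1@Q2 runs 6, rem=0, completes. Q0=[] Q1=[] Q2=[P3,P4]
t=31-33: P3@Q2 runs 2, rem=0, completes. Q0=[] Q1=[] Q2=[P4]
t=33-40: P4@Q2 runs 7, rem=0, completes. Q0=[] Q1=[] Q2=[]

Answer: P2,P1,P3,P4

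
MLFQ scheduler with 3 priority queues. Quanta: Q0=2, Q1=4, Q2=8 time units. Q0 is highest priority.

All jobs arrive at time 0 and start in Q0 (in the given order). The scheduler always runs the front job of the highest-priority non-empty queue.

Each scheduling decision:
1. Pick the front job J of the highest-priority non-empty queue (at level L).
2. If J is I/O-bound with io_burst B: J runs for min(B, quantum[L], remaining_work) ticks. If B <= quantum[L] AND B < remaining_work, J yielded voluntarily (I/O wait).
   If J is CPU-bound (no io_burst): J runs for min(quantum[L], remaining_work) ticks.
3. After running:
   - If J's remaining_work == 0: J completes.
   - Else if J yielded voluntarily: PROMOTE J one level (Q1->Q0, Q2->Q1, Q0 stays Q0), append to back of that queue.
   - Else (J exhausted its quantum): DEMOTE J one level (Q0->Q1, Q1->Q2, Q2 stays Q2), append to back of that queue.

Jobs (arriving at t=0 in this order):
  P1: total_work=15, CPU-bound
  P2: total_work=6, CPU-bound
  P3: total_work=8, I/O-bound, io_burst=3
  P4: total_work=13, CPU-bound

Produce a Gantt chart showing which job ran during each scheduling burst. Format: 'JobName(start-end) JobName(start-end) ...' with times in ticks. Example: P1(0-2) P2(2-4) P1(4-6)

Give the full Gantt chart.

Answer: P1(0-2) P2(2-4) P3(4-6) P4(6-8) P1(8-12) P2(12-16) P3(16-19) P3(19-21) P4(21-25) P3(25-26) P1(26-34) P4(34-41) P1(41-42)

Derivation:
t=0-2: P1@Q0 runs 2, rem=13, quantum used, demote→Q1. Q0=[P2,P3,P4] Q1=[P1] Q2=[]
t=2-4: P2@Q0 runs 2, rem=4, quantum used, demote→Q1. Q0=[P3,P4] Q1=[P1,P2] Q2=[]
t=4-6: P3@Q0 runs 2, rem=6, quantum used, demote→Q1. Q0=[P4] Q1=[P1,P2,P3] Q2=[]
t=6-8: P4@Q0 runs 2, rem=11, quantum used, demote→Q1. Q0=[] Q1=[P1,P2,P3,P4] Q2=[]
t=8-12: P1@Q1 runs 4, rem=9, quantum used, demote→Q2. Q0=[] Q1=[P2,P3,P4] Q2=[P1]
t=12-16: P2@Q1 runs 4, rem=0, completes. Q0=[] Q1=[P3,P4] Q2=[P1]
t=16-19: P3@Q1 runs 3, rem=3, I/O yield, promote→Q0. Q0=[P3] Q1=[P4] Q2=[P1]
t=19-21: P3@Q0 runs 2, rem=1, quantum used, demote→Q1. Q0=[] Q1=[P4,P3] Q2=[P1]
t=21-25: P4@Q1 runs 4, rem=7, quantum used, demote→Q2. Q0=[] Q1=[P3] Q2=[P1,P4]
t=25-26: P3@Q1 runs 1, rem=0, completes. Q0=[] Q1=[] Q2=[P1,P4]
t=26-34: P1@Q2 runs 8, rem=1, quantum used, demote→Q2. Q0=[] Q1=[] Q2=[P4,P1]
t=34-41: P4@Q2 runs 7, rem=0, completes. Q0=[] Q1=[] Q2=[P1]
t=41-42: P1@Q2 runs 1, rem=0, completes. Q0=[] Q1=[] Q2=[]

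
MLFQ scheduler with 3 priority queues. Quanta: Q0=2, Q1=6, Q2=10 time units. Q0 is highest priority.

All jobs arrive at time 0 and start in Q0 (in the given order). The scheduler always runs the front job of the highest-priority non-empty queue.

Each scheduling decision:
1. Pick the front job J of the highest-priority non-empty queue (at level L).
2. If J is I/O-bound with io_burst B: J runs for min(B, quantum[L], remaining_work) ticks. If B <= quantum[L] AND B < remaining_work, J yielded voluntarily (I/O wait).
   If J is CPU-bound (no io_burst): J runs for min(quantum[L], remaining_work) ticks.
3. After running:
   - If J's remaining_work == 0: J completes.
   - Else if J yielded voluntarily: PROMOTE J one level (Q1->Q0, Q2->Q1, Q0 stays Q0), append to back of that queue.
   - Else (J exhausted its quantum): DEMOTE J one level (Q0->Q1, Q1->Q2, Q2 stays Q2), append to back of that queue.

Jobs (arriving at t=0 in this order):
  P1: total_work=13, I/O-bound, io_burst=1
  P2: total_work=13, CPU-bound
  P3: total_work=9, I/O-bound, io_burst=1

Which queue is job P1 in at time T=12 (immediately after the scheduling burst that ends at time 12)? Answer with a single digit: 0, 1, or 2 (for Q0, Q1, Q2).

Answer: 0

Derivation:
t=0-1: P1@Q0 runs 1, rem=12, I/O yield, promote→Q0. Q0=[P2,P3,P1] Q1=[] Q2=[]
t=1-3: P2@Q0 runs 2, rem=11, quantum used, demote→Q1. Q0=[P3,P1] Q1=[P2] Q2=[]
t=3-4: P3@Q0 runs 1, rem=8, I/O yield, promote→Q0. Q0=[P1,P3] Q1=[P2] Q2=[]
t=4-5: P1@Q0 runs 1, rem=11, I/O yield, promote→Q0. Q0=[P3,P1] Q1=[P2] Q2=[]
t=5-6: P3@Q0 runs 1, rem=7, I/O yield, promote→Q0. Q0=[P1,P3] Q1=[P2] Q2=[]
t=6-7: P1@Q0 runs 1, rem=10, I/O yield, promote→Q0. Q0=[P3,P1] Q1=[P2] Q2=[]
t=7-8: P3@Q0 runs 1, rem=6, I/O yield, promote→Q0. Q0=[P1,P3] Q1=[P2] Q2=[]
t=8-9: P1@Q0 runs 1, rem=9, I/O yield, promote→Q0. Q0=[P3,P1] Q1=[P2] Q2=[]
t=9-10: P3@Q0 runs 1, rem=5, I/O yield, promote→Q0. Q0=[P1,P3] Q1=[P2] Q2=[]
t=10-11: P1@Q0 runs 1, rem=8, I/O yield, promote→Q0. Q0=[P3,P1] Q1=[P2] Q2=[]
t=11-12: P3@Q0 runs 1, rem=4, I/O yield, promote→Q0. Q0=[P1,P3] Q1=[P2] Q2=[]
t=12-13: P1@Q0 runs 1, rem=7, I/O yield, promote→Q0. Q0=[P3,P1] Q1=[P2] Q2=[]
t=13-14: P3@Q0 runs 1, rem=3, I/O yield, promote→Q0. Q0=[P1,P3] Q1=[P2] Q2=[]
t=14-15: P1@Q0 runs 1, rem=6, I/O yield, promote→Q0. Q0=[P3,P1] Q1=[P2] Q2=[]
t=15-16: P3@Q0 runs 1, rem=2, I/O yield, promote→Q0. Q0=[P1,P3] Q1=[P2] Q2=[]
t=16-17: P1@Q0 runs 1, rem=5, I/O yield, promote→Q0. Q0=[P3,P1] Q1=[P2] Q2=[]
t=17-18: P3@Q0 runs 1, rem=1, I/O yield, promote→Q0. Q0=[P1,P3] Q1=[P2] Q2=[]
t=18-19: P1@Q0 runs 1, rem=4, I/O yield, promote→Q0. Q0=[P3,P1] Q1=[P2] Q2=[]
t=19-20: P3@Q0 runs 1, rem=0, completes. Q0=[P1] Q1=[P2] Q2=[]
t=20-21: P1@Q0 runs 1, rem=3, I/O yield, promote→Q0. Q0=[P1] Q1=[P2] Q2=[]
t=21-22: P1@Q0 runs 1, rem=2, I/O yield, promote→Q0. Q0=[P1] Q1=[P2] Q2=[]
t=22-23: P1@Q0 runs 1, rem=1, I/O yield, promote→Q0. Q0=[P1] Q1=[P2] Q2=[]
t=23-24: P1@Q0 runs 1, rem=0, completes. Q0=[] Q1=[P2] Q2=[]
t=24-30: P2@Q1 runs 6, rem=5, quantum used, demote→Q2. Q0=[] Q1=[] Q2=[P2]
t=30-35: P2@Q2 runs 5, rem=0, completes. Q0=[] Q1=[] Q2=[]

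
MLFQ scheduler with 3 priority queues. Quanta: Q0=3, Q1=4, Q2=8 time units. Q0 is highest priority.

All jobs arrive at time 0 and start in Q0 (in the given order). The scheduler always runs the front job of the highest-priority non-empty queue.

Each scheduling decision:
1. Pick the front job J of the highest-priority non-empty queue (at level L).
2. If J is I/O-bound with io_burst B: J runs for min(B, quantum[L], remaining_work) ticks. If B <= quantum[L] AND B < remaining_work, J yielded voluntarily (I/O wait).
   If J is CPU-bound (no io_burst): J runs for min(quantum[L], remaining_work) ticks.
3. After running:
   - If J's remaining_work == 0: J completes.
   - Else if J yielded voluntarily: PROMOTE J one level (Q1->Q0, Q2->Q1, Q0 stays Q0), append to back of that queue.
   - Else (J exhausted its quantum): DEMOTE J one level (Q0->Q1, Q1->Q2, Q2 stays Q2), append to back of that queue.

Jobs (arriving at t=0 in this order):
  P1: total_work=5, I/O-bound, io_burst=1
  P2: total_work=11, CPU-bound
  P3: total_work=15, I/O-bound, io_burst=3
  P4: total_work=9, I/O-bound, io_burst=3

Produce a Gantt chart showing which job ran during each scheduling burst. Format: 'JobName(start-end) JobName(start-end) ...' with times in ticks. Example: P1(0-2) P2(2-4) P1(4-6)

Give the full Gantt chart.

t=0-1: P1@Q0 runs 1, rem=4, I/O yield, promote→Q0. Q0=[P2,P3,P4,P1] Q1=[] Q2=[]
t=1-4: P2@Q0 runs 3, rem=8, quantum used, demote→Q1. Q0=[P3,P4,P1] Q1=[P2] Q2=[]
t=4-7: P3@Q0 runs 3, rem=12, I/O yield, promote→Q0. Q0=[P4,P1,P3] Q1=[P2] Q2=[]
t=7-10: P4@Q0 runs 3, rem=6, I/O yield, promote→Q0. Q0=[P1,P3,P4] Q1=[P2] Q2=[]
t=10-11: P1@Q0 runs 1, rem=3, I/O yield, promote→Q0. Q0=[P3,P4,P1] Q1=[P2] Q2=[]
t=11-14: P3@Q0 runs 3, rem=9, I/O yield, promote→Q0. Q0=[P4,P1,P3] Q1=[P2] Q2=[]
t=14-17: P4@Q0 runs 3, rem=3, I/O yield, promote→Q0. Q0=[P1,P3,P4] Q1=[P2] Q2=[]
t=17-18: P1@Q0 runs 1, rem=2, I/O yield, promote→Q0. Q0=[P3,P4,P1] Q1=[P2] Q2=[]
t=18-21: P3@Q0 runs 3, rem=6, I/O yield, promote→Q0. Q0=[P4,P1,P3] Q1=[P2] Q2=[]
t=21-24: P4@Q0 runs 3, rem=0, completes. Q0=[P1,P3] Q1=[P2] Q2=[]
t=24-25: P1@Q0 runs 1, rem=1, I/O yield, promote→Q0. Q0=[P3,P1] Q1=[P2] Q2=[]
t=25-28: P3@Q0 runs 3, rem=3, I/O yield, promote→Q0. Q0=[P1,P3] Q1=[P2] Q2=[]
t=28-29: P1@Q0 runs 1, rem=0, completes. Q0=[P3] Q1=[P2] Q2=[]
t=29-32: P3@Q0 runs 3, rem=0, completes. Q0=[] Q1=[P2] Q2=[]
t=32-36: P2@Q1 runs 4, rem=4, quantum used, demote→Q2. Q0=[] Q1=[] Q2=[P2]
t=36-40: P2@Q2 runs 4, rem=0, completes. Q0=[] Q1=[] Q2=[]

Answer: P1(0-1) P2(1-4) P3(4-7) P4(7-10) P1(10-11) P3(11-14) P4(14-17) P1(17-18) P3(18-21) P4(21-24) P1(24-25) P3(25-28) P1(28-29) P3(29-32) P2(32-36) P2(36-40)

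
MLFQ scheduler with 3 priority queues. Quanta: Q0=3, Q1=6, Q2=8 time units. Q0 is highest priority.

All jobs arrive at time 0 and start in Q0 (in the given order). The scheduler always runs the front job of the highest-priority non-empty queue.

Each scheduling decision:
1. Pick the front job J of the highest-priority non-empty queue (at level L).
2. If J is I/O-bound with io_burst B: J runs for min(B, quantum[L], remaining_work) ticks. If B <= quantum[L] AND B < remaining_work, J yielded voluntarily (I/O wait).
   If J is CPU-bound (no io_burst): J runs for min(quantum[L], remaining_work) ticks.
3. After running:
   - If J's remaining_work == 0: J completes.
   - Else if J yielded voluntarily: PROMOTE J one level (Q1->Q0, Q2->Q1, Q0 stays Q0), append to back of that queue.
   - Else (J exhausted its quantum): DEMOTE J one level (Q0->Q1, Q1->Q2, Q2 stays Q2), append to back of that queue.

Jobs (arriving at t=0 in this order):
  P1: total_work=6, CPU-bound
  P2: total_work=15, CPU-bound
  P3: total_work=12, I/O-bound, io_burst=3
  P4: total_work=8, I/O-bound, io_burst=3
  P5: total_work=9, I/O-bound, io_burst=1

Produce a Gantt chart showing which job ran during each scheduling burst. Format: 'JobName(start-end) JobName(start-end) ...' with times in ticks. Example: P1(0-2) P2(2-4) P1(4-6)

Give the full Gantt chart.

Answer: P1(0-3) P2(3-6) P3(6-9) P4(9-12) P5(12-13) P3(13-16) P4(16-19) P5(19-20) P3(20-23) P4(23-25) P5(25-26) P3(26-29) P5(29-30) P5(30-31) P5(31-32) P5(32-33) P5(33-34) P5(34-35) P1(35-38) P2(38-44) P2(44-50)

Derivation:
t=0-3: P1@Q0 runs 3, rem=3, quantum used, demote→Q1. Q0=[P2,P3,P4,P5] Q1=[P1] Q2=[]
t=3-6: P2@Q0 runs 3, rem=12, quantum used, demote→Q1. Q0=[P3,P4,P5] Q1=[P1,P2] Q2=[]
t=6-9: P3@Q0 runs 3, rem=9, I/O yield, promote→Q0. Q0=[P4,P5,P3] Q1=[P1,P2] Q2=[]
t=9-12: P4@Q0 runs 3, rem=5, I/O yield, promote→Q0. Q0=[P5,P3,P4] Q1=[P1,P2] Q2=[]
t=12-13: P5@Q0 runs 1, rem=8, I/O yield, promote→Q0. Q0=[P3,P4,P5] Q1=[P1,P2] Q2=[]
t=13-16: P3@Q0 runs 3, rem=6, I/O yield, promote→Q0. Q0=[P4,P5,P3] Q1=[P1,P2] Q2=[]
t=16-19: P4@Q0 runs 3, rem=2, I/O yield, promote→Q0. Q0=[P5,P3,P4] Q1=[P1,P2] Q2=[]
t=19-20: P5@Q0 runs 1, rem=7, I/O yield, promote→Q0. Q0=[P3,P4,P5] Q1=[P1,P2] Q2=[]
t=20-23: P3@Q0 runs 3, rem=3, I/O yield, promote→Q0. Q0=[P4,P5,P3] Q1=[P1,P2] Q2=[]
t=23-25: P4@Q0 runs 2, rem=0, completes. Q0=[P5,P3] Q1=[P1,P2] Q2=[]
t=25-26: P5@Q0 runs 1, rem=6, I/O yield, promote→Q0. Q0=[P3,P5] Q1=[P1,P2] Q2=[]
t=26-29: P3@Q0 runs 3, rem=0, completes. Q0=[P5] Q1=[P1,P2] Q2=[]
t=29-30: P5@Q0 runs 1, rem=5, I/O yield, promote→Q0. Q0=[P5] Q1=[P1,P2] Q2=[]
t=30-31: P5@Q0 runs 1, rem=4, I/O yield, promote→Q0. Q0=[P5] Q1=[P1,P2] Q2=[]
t=31-32: P5@Q0 runs 1, rem=3, I/O yield, promote→Q0. Q0=[P5] Q1=[P1,P2] Q2=[]
t=32-33: P5@Q0 runs 1, rem=2, I/O yield, promote→Q0. Q0=[P5] Q1=[P1,P2] Q2=[]
t=33-34: P5@Q0 runs 1, rem=1, I/O yield, promote→Q0. Q0=[P5] Q1=[P1,P2] Q2=[]
t=34-35: P5@Q0 runs 1, rem=0, completes. Q0=[] Q1=[P1,P2] Q2=[]
t=35-38: P1@Q1 runs 3, rem=0, completes. Q0=[] Q1=[P2] Q2=[]
t=38-44: P2@Q1 runs 6, rem=6, quantum used, demote→Q2. Q0=[] Q1=[] Q2=[P2]
t=44-50: P2@Q2 runs 6, rem=0, completes. Q0=[] Q1=[] Q2=[]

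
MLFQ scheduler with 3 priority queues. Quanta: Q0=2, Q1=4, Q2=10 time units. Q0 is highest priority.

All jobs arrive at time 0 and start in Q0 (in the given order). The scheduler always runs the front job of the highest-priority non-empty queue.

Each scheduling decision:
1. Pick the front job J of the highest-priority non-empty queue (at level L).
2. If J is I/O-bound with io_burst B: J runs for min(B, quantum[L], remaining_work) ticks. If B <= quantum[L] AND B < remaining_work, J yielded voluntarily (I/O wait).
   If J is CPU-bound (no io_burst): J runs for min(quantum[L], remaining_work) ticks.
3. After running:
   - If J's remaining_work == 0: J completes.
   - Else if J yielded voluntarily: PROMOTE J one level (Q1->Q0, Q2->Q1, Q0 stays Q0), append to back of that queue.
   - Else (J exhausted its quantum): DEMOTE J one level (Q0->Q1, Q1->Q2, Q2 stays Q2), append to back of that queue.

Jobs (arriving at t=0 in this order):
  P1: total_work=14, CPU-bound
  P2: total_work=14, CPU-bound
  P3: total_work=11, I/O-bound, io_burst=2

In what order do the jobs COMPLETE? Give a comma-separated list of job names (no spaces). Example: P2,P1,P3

Answer: P3,P1,P2

Derivation:
t=0-2: P1@Q0 runs 2, rem=12, quantum used, demote→Q1. Q0=[P2,P3] Q1=[P1] Q2=[]
t=2-4: P2@Q0 runs 2, rem=12, quantum used, demote→Q1. Q0=[P3] Q1=[P1,P2] Q2=[]
t=4-6: P3@Q0 runs 2, rem=9, I/O yield, promote→Q0. Q0=[P3] Q1=[P1,P2] Q2=[]
t=6-8: P3@Q0 runs 2, rem=7, I/O yield, promote→Q0. Q0=[P3] Q1=[P1,P2] Q2=[]
t=8-10: P3@Q0 runs 2, rem=5, I/O yield, promote→Q0. Q0=[P3] Q1=[P1,P2] Q2=[]
t=10-12: P3@Q0 runs 2, rem=3, I/O yield, promote→Q0. Q0=[P3] Q1=[P1,P2] Q2=[]
t=12-14: P3@Q0 runs 2, rem=1, I/O yield, promote→Q0. Q0=[P3] Q1=[P1,P2] Q2=[]
t=14-15: P3@Q0 runs 1, rem=0, completes. Q0=[] Q1=[P1,P2] Q2=[]
t=15-19: P1@Q1 runs 4, rem=8, quantum used, demote→Q2. Q0=[] Q1=[P2] Q2=[P1]
t=19-23: P2@Q1 runs 4, rem=8, quantum used, demote→Q2. Q0=[] Q1=[] Q2=[P1,P2]
t=23-31: P1@Q2 runs 8, rem=0, completes. Q0=[] Q1=[] Q2=[P2]
t=31-39: P2@Q2 runs 8, rem=0, completes. Q0=[] Q1=[] Q2=[]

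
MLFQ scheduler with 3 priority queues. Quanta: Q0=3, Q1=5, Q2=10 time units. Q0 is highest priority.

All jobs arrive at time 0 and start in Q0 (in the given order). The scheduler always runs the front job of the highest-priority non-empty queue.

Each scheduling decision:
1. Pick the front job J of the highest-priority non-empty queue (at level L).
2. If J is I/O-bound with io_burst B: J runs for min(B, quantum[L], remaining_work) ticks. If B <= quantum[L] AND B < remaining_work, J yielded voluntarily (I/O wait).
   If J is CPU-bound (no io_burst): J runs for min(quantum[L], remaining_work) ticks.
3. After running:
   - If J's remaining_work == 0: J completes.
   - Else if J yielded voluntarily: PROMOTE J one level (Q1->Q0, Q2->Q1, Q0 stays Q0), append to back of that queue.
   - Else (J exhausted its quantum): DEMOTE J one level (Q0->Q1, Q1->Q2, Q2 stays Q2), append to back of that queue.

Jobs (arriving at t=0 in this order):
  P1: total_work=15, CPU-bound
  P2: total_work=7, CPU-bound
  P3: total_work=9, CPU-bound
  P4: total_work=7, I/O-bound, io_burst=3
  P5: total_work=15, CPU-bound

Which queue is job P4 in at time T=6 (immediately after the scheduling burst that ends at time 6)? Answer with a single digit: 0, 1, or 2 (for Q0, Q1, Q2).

t=0-3: P1@Q0 runs 3, rem=12, quantum used, demote→Q1. Q0=[P2,P3,P4,P5] Q1=[P1] Q2=[]
t=3-6: P2@Q0 runs 3, rem=4, quantum used, demote→Q1. Q0=[P3,P4,P5] Q1=[P1,P2] Q2=[]
t=6-9: P3@Q0 runs 3, rem=6, quantum used, demote→Q1. Q0=[P4,P5] Q1=[P1,P2,P3] Q2=[]
t=9-12: P4@Q0 runs 3, rem=4, I/O yield, promote→Q0. Q0=[P5,P4] Q1=[P1,P2,P3] Q2=[]
t=12-15: P5@Q0 runs 3, rem=12, quantum used, demote→Q1. Q0=[P4] Q1=[P1,P2,P3,P5] Q2=[]
t=15-18: P4@Q0 runs 3, rem=1, I/O yield, promote→Q0. Q0=[P4] Q1=[P1,P2,P3,P5] Q2=[]
t=18-19: P4@Q0 runs 1, rem=0, completes. Q0=[] Q1=[P1,P2,P3,P5] Q2=[]
t=19-24: P1@Q1 runs 5, rem=7, quantum used, demote→Q2. Q0=[] Q1=[P2,P3,P5] Q2=[P1]
t=24-28: P2@Q1 runs 4, rem=0, completes. Q0=[] Q1=[P3,P5] Q2=[P1]
t=28-33: P3@Q1 runs 5, rem=1, quantum used, demote→Q2. Q0=[] Q1=[P5] Q2=[P1,P3]
t=33-38: P5@Q1 runs 5, rem=7, quantum used, demote→Q2. Q0=[] Q1=[] Q2=[P1,P3,P5]
t=38-45: P1@Q2 runs 7, rem=0, completes. Q0=[] Q1=[] Q2=[P3,P5]
t=45-46: P3@Q2 runs 1, rem=0, completes. Q0=[] Q1=[] Q2=[P5]
t=46-53: P5@Q2 runs 7, rem=0, completes. Q0=[] Q1=[] Q2=[]

Answer: 0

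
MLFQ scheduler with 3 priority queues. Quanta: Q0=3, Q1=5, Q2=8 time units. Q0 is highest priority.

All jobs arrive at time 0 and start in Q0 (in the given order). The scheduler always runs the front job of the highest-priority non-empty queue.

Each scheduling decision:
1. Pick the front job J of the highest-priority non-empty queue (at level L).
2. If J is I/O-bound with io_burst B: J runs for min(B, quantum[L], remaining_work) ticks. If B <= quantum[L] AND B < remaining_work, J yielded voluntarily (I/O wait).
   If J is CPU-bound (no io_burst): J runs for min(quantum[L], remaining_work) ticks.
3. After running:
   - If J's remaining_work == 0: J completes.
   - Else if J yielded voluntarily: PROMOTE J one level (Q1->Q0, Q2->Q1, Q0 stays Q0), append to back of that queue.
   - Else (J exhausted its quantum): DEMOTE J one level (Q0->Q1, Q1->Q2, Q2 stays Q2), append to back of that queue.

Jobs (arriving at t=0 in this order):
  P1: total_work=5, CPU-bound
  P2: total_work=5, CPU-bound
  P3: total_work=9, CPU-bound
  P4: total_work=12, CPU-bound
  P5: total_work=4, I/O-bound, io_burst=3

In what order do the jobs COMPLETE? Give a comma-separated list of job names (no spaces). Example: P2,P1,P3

Answer: P5,P1,P2,P3,P4

Derivation:
t=0-3: P1@Q0 runs 3, rem=2, quantum used, demote→Q1. Q0=[P2,P3,P4,P5] Q1=[P1] Q2=[]
t=3-6: P2@Q0 runs 3, rem=2, quantum used, demote→Q1. Q0=[P3,P4,P5] Q1=[P1,P2] Q2=[]
t=6-9: P3@Q0 runs 3, rem=6, quantum used, demote→Q1. Q0=[P4,P5] Q1=[P1,P2,P3] Q2=[]
t=9-12: P4@Q0 runs 3, rem=9, quantum used, demote→Q1. Q0=[P5] Q1=[P1,P2,P3,P4] Q2=[]
t=12-15: P5@Q0 runs 3, rem=1, I/O yield, promote→Q0. Q0=[P5] Q1=[P1,P2,P3,P4] Q2=[]
t=15-16: P5@Q0 runs 1, rem=0, completes. Q0=[] Q1=[P1,P2,P3,P4] Q2=[]
t=16-18: P1@Q1 runs 2, rem=0, completes. Q0=[] Q1=[P2,P3,P4] Q2=[]
t=18-20: P2@Q1 runs 2, rem=0, completes. Q0=[] Q1=[P3,P4] Q2=[]
t=20-25: P3@Q1 runs 5, rem=1, quantum used, demote→Q2. Q0=[] Q1=[P4] Q2=[P3]
t=25-30: P4@Q1 runs 5, rem=4, quantum used, demote→Q2. Q0=[] Q1=[] Q2=[P3,P4]
t=30-31: P3@Q2 runs 1, rem=0, completes. Q0=[] Q1=[] Q2=[P4]
t=31-35: P4@Q2 runs 4, rem=0, completes. Q0=[] Q1=[] Q2=[]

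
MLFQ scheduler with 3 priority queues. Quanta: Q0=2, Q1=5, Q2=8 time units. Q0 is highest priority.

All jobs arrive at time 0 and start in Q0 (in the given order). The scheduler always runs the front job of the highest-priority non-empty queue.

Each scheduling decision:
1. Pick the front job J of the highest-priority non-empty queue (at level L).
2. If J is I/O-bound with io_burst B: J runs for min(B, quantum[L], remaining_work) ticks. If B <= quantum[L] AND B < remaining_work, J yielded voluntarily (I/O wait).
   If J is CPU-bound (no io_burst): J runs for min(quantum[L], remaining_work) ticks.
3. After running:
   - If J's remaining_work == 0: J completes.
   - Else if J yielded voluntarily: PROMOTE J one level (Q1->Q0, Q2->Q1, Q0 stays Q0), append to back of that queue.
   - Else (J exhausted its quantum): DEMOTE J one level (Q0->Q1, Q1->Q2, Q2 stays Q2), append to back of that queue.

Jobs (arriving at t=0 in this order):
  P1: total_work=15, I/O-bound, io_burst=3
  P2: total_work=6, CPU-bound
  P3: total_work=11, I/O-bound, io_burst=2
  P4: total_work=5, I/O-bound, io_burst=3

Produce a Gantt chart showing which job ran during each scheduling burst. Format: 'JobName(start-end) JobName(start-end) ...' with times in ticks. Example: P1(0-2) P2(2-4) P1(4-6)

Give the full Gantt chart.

Answer: P1(0-2) P2(2-4) P3(4-6) P4(6-8) P3(8-10) P3(10-12) P3(12-14) P3(14-16) P3(16-17) P1(17-20) P1(20-22) P2(22-26) P4(26-29) P1(29-32) P1(32-34) P1(34-37)

Derivation:
t=0-2: P1@Q0 runs 2, rem=13, quantum used, demote→Q1. Q0=[P2,P3,P4] Q1=[P1] Q2=[]
t=2-4: P2@Q0 runs 2, rem=4, quantum used, demote→Q1. Q0=[P3,P4] Q1=[P1,P2] Q2=[]
t=4-6: P3@Q0 runs 2, rem=9, I/O yield, promote→Q0. Q0=[P4,P3] Q1=[P1,P2] Q2=[]
t=6-8: P4@Q0 runs 2, rem=3, quantum used, demote→Q1. Q0=[P3] Q1=[P1,P2,P4] Q2=[]
t=8-10: P3@Q0 runs 2, rem=7, I/O yield, promote→Q0. Q0=[P3] Q1=[P1,P2,P4] Q2=[]
t=10-12: P3@Q0 runs 2, rem=5, I/O yield, promote→Q0. Q0=[P3] Q1=[P1,P2,P4] Q2=[]
t=12-14: P3@Q0 runs 2, rem=3, I/O yield, promote→Q0. Q0=[P3] Q1=[P1,P2,P4] Q2=[]
t=14-16: P3@Q0 runs 2, rem=1, I/O yield, promote→Q0. Q0=[P3] Q1=[P1,P2,P4] Q2=[]
t=16-17: P3@Q0 runs 1, rem=0, completes. Q0=[] Q1=[P1,P2,P4] Q2=[]
t=17-20: P1@Q1 runs 3, rem=10, I/O yield, promote→Q0. Q0=[P1] Q1=[P2,P4] Q2=[]
t=20-22: P1@Q0 runs 2, rem=8, quantum used, demote→Q1. Q0=[] Q1=[P2,P4,P1] Q2=[]
t=22-26: P2@Q1 runs 4, rem=0, completes. Q0=[] Q1=[P4,P1] Q2=[]
t=26-29: P4@Q1 runs 3, rem=0, completes. Q0=[] Q1=[P1] Q2=[]
t=29-32: P1@Q1 runs 3, rem=5, I/O yield, promote→Q0. Q0=[P1] Q1=[] Q2=[]
t=32-34: P1@Q0 runs 2, rem=3, quantum used, demote→Q1. Q0=[] Q1=[P1] Q2=[]
t=34-37: P1@Q1 runs 3, rem=0, completes. Q0=[] Q1=[] Q2=[]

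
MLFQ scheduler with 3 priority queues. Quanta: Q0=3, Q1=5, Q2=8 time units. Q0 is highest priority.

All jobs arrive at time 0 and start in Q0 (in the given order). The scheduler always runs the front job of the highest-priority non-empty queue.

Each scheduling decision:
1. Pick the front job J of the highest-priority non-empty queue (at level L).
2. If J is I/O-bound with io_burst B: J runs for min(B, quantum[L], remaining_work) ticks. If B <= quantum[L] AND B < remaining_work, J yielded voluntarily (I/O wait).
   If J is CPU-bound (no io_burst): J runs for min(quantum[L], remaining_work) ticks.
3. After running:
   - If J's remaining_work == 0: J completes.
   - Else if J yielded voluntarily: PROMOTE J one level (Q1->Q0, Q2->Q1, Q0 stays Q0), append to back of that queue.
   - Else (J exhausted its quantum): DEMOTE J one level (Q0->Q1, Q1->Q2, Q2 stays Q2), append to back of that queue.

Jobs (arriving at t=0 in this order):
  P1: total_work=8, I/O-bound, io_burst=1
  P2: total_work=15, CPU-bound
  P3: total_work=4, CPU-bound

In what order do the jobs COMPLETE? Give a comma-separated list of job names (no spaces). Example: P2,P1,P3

Answer: P1,P3,P2

Derivation:
t=0-1: P1@Q0 runs 1, rem=7, I/O yield, promote→Q0. Q0=[P2,P3,P1] Q1=[] Q2=[]
t=1-4: P2@Q0 runs 3, rem=12, quantum used, demote→Q1. Q0=[P3,P1] Q1=[P2] Q2=[]
t=4-7: P3@Q0 runs 3, rem=1, quantum used, demote→Q1. Q0=[P1] Q1=[P2,P3] Q2=[]
t=7-8: P1@Q0 runs 1, rem=6, I/O yield, promote→Q0. Q0=[P1] Q1=[P2,P3] Q2=[]
t=8-9: P1@Q0 runs 1, rem=5, I/O yield, promote→Q0. Q0=[P1] Q1=[P2,P3] Q2=[]
t=9-10: P1@Q0 runs 1, rem=4, I/O yield, promote→Q0. Q0=[P1] Q1=[P2,P3] Q2=[]
t=10-11: P1@Q0 runs 1, rem=3, I/O yield, promote→Q0. Q0=[P1] Q1=[P2,P3] Q2=[]
t=11-12: P1@Q0 runs 1, rem=2, I/O yield, promote→Q0. Q0=[P1] Q1=[P2,P3] Q2=[]
t=12-13: P1@Q0 runs 1, rem=1, I/O yield, promote→Q0. Q0=[P1] Q1=[P2,P3] Q2=[]
t=13-14: P1@Q0 runs 1, rem=0, completes. Q0=[] Q1=[P2,P3] Q2=[]
t=14-19: P2@Q1 runs 5, rem=7, quantum used, demote→Q2. Q0=[] Q1=[P3] Q2=[P2]
t=19-20: P3@Q1 runs 1, rem=0, completes. Q0=[] Q1=[] Q2=[P2]
t=20-27: P2@Q2 runs 7, rem=0, completes. Q0=[] Q1=[] Q2=[]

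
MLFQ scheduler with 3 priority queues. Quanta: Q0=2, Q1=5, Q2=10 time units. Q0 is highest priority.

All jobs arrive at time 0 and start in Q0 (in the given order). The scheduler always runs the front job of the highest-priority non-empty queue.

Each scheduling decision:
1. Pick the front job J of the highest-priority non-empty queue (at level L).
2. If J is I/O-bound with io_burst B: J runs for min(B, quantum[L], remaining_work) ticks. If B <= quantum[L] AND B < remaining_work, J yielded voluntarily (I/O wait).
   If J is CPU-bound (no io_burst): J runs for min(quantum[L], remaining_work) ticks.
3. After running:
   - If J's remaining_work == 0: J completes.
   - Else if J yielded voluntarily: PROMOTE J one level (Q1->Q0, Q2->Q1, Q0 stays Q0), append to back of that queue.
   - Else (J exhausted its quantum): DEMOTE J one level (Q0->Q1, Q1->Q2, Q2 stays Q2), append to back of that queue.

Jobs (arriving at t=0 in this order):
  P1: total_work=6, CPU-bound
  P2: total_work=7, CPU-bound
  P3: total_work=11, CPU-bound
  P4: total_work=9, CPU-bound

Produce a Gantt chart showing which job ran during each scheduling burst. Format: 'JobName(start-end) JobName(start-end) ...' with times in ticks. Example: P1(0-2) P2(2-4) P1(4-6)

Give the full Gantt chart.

t=0-2: P1@Q0 runs 2, rem=4, quantum used, demote→Q1. Q0=[P2,P3,P4] Q1=[P1] Q2=[]
t=2-4: P2@Q0 runs 2, rem=5, quantum used, demote→Q1. Q0=[P3,P4] Q1=[P1,P2] Q2=[]
t=4-6: P3@Q0 runs 2, rem=9, quantum used, demote→Q1. Q0=[P4] Q1=[P1,P2,P3] Q2=[]
t=6-8: P4@Q0 runs 2, rem=7, quantum used, demote→Q1. Q0=[] Q1=[P1,P2,P3,P4] Q2=[]
t=8-12: P1@Q1 runs 4, rem=0, completes. Q0=[] Q1=[P2,P3,P4] Q2=[]
t=12-17: P2@Q1 runs 5, rem=0, completes. Q0=[] Q1=[P3,P4] Q2=[]
t=17-22: P3@Q1 runs 5, rem=4, quantum used, demote→Q2. Q0=[] Q1=[P4] Q2=[P3]
t=22-27: P4@Q1 runs 5, rem=2, quantum used, demote→Q2. Q0=[] Q1=[] Q2=[P3,P4]
t=27-31: P3@Q2 runs 4, rem=0, completes. Q0=[] Q1=[] Q2=[P4]
t=31-33: P4@Q2 runs 2, rem=0, completes. Q0=[] Q1=[] Q2=[]

Answer: P1(0-2) P2(2-4) P3(4-6) P4(6-8) P1(8-12) P2(12-17) P3(17-22) P4(22-27) P3(27-31) P4(31-33)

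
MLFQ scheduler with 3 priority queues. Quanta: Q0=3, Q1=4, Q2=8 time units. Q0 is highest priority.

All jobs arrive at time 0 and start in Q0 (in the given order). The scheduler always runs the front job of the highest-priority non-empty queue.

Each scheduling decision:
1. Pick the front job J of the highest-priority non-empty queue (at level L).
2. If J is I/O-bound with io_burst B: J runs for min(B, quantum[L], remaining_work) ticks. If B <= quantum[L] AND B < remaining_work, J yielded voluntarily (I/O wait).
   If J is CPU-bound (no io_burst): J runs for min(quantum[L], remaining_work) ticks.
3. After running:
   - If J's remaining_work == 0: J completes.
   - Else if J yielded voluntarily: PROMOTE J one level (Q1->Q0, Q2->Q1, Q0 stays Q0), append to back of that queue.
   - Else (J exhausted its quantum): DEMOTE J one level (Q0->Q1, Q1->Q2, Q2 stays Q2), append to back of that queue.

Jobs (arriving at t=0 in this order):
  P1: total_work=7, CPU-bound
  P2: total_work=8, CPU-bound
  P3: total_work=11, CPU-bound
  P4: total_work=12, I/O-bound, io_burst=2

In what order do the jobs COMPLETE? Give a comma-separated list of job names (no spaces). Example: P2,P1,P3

t=0-3: P1@Q0 runs 3, rem=4, quantum used, demote→Q1. Q0=[P2,P3,P4] Q1=[P1] Q2=[]
t=3-6: P2@Q0 runs 3, rem=5, quantum used, demote→Q1. Q0=[P3,P4] Q1=[P1,P2] Q2=[]
t=6-9: P3@Q0 runs 3, rem=8, quantum used, demote→Q1. Q0=[P4] Q1=[P1,P2,P3] Q2=[]
t=9-11: P4@Q0 runs 2, rem=10, I/O yield, promote→Q0. Q0=[P4] Q1=[P1,P2,P3] Q2=[]
t=11-13: P4@Q0 runs 2, rem=8, I/O yield, promote→Q0. Q0=[P4] Q1=[P1,P2,P3] Q2=[]
t=13-15: P4@Q0 runs 2, rem=6, I/O yield, promote→Q0. Q0=[P4] Q1=[P1,P2,P3] Q2=[]
t=15-17: P4@Q0 runs 2, rem=4, I/O yield, promote→Q0. Q0=[P4] Q1=[P1,P2,P3] Q2=[]
t=17-19: P4@Q0 runs 2, rem=2, I/O yield, promote→Q0. Q0=[P4] Q1=[P1,P2,P3] Q2=[]
t=19-21: P4@Q0 runs 2, rem=0, completes. Q0=[] Q1=[P1,P2,P3] Q2=[]
t=21-25: P1@Q1 runs 4, rem=0, completes. Q0=[] Q1=[P2,P3] Q2=[]
t=25-29: P2@Q1 runs 4, rem=1, quantum used, demote→Q2. Q0=[] Q1=[P3] Q2=[P2]
t=29-33: P3@Q1 runs 4, rem=4, quantum used, demote→Q2. Q0=[] Q1=[] Q2=[P2,P3]
t=33-34: P2@Q2 runs 1, rem=0, completes. Q0=[] Q1=[] Q2=[P3]
t=34-38: P3@Q2 runs 4, rem=0, completes. Q0=[] Q1=[] Q2=[]

Answer: P4,P1,P2,P3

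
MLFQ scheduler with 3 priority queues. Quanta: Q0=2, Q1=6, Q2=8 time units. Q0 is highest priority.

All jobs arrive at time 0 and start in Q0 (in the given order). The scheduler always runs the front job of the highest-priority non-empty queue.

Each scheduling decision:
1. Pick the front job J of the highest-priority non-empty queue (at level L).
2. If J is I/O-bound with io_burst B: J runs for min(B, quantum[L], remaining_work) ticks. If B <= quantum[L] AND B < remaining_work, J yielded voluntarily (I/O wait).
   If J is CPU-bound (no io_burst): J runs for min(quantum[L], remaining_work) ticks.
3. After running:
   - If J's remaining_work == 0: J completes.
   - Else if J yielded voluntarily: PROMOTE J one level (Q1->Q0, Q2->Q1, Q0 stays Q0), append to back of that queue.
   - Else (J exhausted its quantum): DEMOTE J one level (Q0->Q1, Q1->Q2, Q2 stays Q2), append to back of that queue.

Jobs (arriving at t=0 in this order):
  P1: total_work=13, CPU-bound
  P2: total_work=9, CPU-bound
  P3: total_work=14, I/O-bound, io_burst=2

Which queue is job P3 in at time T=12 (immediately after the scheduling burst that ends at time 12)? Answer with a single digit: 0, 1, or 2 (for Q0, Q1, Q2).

t=0-2: P1@Q0 runs 2, rem=11, quantum used, demote→Q1. Q0=[P2,P3] Q1=[P1] Q2=[]
t=2-4: P2@Q0 runs 2, rem=7, quantum used, demote→Q1. Q0=[P3] Q1=[P1,P2] Q2=[]
t=4-6: P3@Q0 runs 2, rem=12, I/O yield, promote→Q0. Q0=[P3] Q1=[P1,P2] Q2=[]
t=6-8: P3@Q0 runs 2, rem=10, I/O yield, promote→Q0. Q0=[P3] Q1=[P1,P2] Q2=[]
t=8-10: P3@Q0 runs 2, rem=8, I/O yield, promote→Q0. Q0=[P3] Q1=[P1,P2] Q2=[]
t=10-12: P3@Q0 runs 2, rem=6, I/O yield, promote→Q0. Q0=[P3] Q1=[P1,P2] Q2=[]
t=12-14: P3@Q0 runs 2, rem=4, I/O yield, promote→Q0. Q0=[P3] Q1=[P1,P2] Q2=[]
t=14-16: P3@Q0 runs 2, rem=2, I/O yield, promote→Q0. Q0=[P3] Q1=[P1,P2] Q2=[]
t=16-18: P3@Q0 runs 2, rem=0, completes. Q0=[] Q1=[P1,P2] Q2=[]
t=18-24: P1@Q1 runs 6, rem=5, quantum used, demote→Q2. Q0=[] Q1=[P2] Q2=[P1]
t=24-30: P2@Q1 runs 6, rem=1, quantum used, demote→Q2. Q0=[] Q1=[] Q2=[P1,P2]
t=30-35: P1@Q2 runs 5, rem=0, completes. Q0=[] Q1=[] Q2=[P2]
t=35-36: P2@Q2 runs 1, rem=0, completes. Q0=[] Q1=[] Q2=[]

Answer: 0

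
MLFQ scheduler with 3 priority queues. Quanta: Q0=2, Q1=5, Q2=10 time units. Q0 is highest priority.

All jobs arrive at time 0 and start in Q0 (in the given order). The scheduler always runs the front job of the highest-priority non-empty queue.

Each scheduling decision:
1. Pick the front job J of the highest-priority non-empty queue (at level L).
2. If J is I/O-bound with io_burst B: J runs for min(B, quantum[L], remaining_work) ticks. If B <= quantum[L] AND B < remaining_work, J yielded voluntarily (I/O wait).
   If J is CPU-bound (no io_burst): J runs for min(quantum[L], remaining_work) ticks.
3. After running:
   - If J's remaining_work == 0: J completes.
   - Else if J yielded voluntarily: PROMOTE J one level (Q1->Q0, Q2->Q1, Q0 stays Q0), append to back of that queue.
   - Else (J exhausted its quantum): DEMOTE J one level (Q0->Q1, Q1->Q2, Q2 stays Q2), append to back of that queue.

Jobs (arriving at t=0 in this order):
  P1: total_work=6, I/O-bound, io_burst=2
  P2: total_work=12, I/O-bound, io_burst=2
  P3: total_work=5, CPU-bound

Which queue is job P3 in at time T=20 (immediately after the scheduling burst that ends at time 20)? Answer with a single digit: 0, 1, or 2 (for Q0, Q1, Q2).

Answer: 1

Derivation:
t=0-2: P1@Q0 runs 2, rem=4, I/O yield, promote→Q0. Q0=[P2,P3,P1] Q1=[] Q2=[]
t=2-4: P2@Q0 runs 2, rem=10, I/O yield, promote→Q0. Q0=[P3,P1,P2] Q1=[] Q2=[]
t=4-6: P3@Q0 runs 2, rem=3, quantum used, demote→Q1. Q0=[P1,P2] Q1=[P3] Q2=[]
t=6-8: P1@Q0 runs 2, rem=2, I/O yield, promote→Q0. Q0=[P2,P1] Q1=[P3] Q2=[]
t=8-10: P2@Q0 runs 2, rem=8, I/O yield, promote→Q0. Q0=[P1,P2] Q1=[P3] Q2=[]
t=10-12: P1@Q0 runs 2, rem=0, completes. Q0=[P2] Q1=[P3] Q2=[]
t=12-14: P2@Q0 runs 2, rem=6, I/O yield, promote→Q0. Q0=[P2] Q1=[P3] Q2=[]
t=14-16: P2@Q0 runs 2, rem=4, I/O yield, promote→Q0. Q0=[P2] Q1=[P3] Q2=[]
t=16-18: P2@Q0 runs 2, rem=2, I/O yield, promote→Q0. Q0=[P2] Q1=[P3] Q2=[]
t=18-20: P2@Q0 runs 2, rem=0, completes. Q0=[] Q1=[P3] Q2=[]
t=20-23: P3@Q1 runs 3, rem=0, completes. Q0=[] Q1=[] Q2=[]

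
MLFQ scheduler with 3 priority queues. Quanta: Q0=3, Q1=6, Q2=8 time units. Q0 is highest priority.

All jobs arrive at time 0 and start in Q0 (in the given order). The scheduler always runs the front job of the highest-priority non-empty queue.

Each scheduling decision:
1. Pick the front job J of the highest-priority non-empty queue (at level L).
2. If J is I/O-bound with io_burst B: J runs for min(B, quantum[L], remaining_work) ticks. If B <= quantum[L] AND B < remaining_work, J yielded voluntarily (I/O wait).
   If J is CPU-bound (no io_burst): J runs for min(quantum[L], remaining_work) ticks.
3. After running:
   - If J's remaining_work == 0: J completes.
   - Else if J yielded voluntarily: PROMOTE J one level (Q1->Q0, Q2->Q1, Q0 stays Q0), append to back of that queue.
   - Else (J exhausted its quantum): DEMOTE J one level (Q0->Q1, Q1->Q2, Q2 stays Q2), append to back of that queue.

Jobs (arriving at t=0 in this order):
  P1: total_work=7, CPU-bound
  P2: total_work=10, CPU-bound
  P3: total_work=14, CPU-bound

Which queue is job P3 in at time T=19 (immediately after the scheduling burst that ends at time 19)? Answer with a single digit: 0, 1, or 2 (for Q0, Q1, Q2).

Answer: 1

Derivation:
t=0-3: P1@Q0 runs 3, rem=4, quantum used, demote→Q1. Q0=[P2,P3] Q1=[P1] Q2=[]
t=3-6: P2@Q0 runs 3, rem=7, quantum used, demote→Q1. Q0=[P3] Q1=[P1,P2] Q2=[]
t=6-9: P3@Q0 runs 3, rem=11, quantum used, demote→Q1. Q0=[] Q1=[P1,P2,P3] Q2=[]
t=9-13: P1@Q1 runs 4, rem=0, completes. Q0=[] Q1=[P2,P3] Q2=[]
t=13-19: P2@Q1 runs 6, rem=1, quantum used, demote→Q2. Q0=[] Q1=[P3] Q2=[P2]
t=19-25: P3@Q1 runs 6, rem=5, quantum used, demote→Q2. Q0=[] Q1=[] Q2=[P2,P3]
t=25-26: P2@Q2 runs 1, rem=0, completes. Q0=[] Q1=[] Q2=[P3]
t=26-31: P3@Q2 runs 5, rem=0, completes. Q0=[] Q1=[] Q2=[]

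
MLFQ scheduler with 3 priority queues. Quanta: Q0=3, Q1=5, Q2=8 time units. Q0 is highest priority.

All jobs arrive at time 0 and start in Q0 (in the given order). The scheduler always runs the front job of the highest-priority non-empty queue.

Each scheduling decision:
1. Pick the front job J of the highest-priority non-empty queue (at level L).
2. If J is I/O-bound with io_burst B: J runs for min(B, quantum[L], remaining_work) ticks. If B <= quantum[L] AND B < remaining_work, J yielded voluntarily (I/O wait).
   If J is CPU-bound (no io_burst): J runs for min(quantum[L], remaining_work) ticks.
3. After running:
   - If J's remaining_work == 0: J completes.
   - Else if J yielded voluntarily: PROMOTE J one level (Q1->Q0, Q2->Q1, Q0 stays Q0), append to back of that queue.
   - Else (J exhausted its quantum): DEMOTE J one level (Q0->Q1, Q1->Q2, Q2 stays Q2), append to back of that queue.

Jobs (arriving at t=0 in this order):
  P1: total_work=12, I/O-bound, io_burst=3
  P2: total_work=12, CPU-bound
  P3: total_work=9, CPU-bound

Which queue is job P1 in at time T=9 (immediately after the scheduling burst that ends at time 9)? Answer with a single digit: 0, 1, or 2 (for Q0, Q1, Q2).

t=0-3: P1@Q0 runs 3, rem=9, I/O yield, promote→Q0. Q0=[P2,P3,P1] Q1=[] Q2=[]
t=3-6: P2@Q0 runs 3, rem=9, quantum used, demote→Q1. Q0=[P3,P1] Q1=[P2] Q2=[]
t=6-9: P3@Q0 runs 3, rem=6, quantum used, demote→Q1. Q0=[P1] Q1=[P2,P3] Q2=[]
t=9-12: P1@Q0 runs 3, rem=6, I/O yield, promote→Q0. Q0=[P1] Q1=[P2,P3] Q2=[]
t=12-15: P1@Q0 runs 3, rem=3, I/O yield, promote→Q0. Q0=[P1] Q1=[P2,P3] Q2=[]
t=15-18: P1@Q0 runs 3, rem=0, completes. Q0=[] Q1=[P2,P3] Q2=[]
t=18-23: P2@Q1 runs 5, rem=4, quantum used, demote→Q2. Q0=[] Q1=[P3] Q2=[P2]
t=23-28: P3@Q1 runs 5, rem=1, quantum used, demote→Q2. Q0=[] Q1=[] Q2=[P2,P3]
t=28-32: P2@Q2 runs 4, rem=0, completes. Q0=[] Q1=[] Q2=[P3]
t=32-33: P3@Q2 runs 1, rem=0, completes. Q0=[] Q1=[] Q2=[]

Answer: 0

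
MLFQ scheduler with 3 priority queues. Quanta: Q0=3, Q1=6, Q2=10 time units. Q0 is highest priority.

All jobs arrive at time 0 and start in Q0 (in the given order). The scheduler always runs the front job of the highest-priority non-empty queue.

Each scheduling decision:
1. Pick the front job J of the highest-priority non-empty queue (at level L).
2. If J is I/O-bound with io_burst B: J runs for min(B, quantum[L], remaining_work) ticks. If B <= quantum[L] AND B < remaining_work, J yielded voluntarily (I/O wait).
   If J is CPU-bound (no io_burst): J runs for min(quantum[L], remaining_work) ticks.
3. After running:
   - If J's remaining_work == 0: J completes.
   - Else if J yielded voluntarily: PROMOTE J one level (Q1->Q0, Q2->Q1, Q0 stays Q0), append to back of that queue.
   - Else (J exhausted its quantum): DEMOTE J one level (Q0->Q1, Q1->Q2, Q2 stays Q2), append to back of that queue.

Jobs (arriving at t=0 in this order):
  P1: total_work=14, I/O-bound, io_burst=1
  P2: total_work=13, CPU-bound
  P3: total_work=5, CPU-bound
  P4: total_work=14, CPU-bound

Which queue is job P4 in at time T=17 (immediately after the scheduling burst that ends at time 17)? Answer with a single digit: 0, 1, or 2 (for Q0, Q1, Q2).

Answer: 1

Derivation:
t=0-1: P1@Q0 runs 1, rem=13, I/O yield, promote→Q0. Q0=[P2,P3,P4,P1] Q1=[] Q2=[]
t=1-4: P2@Q0 runs 3, rem=10, quantum used, demote→Q1. Q0=[P3,P4,P1] Q1=[P2] Q2=[]
t=4-7: P3@Q0 runs 3, rem=2, quantum used, demote→Q1. Q0=[P4,P1] Q1=[P2,P3] Q2=[]
t=7-10: P4@Q0 runs 3, rem=11, quantum used, demote→Q1. Q0=[P1] Q1=[P2,P3,P4] Q2=[]
t=10-11: P1@Q0 runs 1, rem=12, I/O yield, promote→Q0. Q0=[P1] Q1=[P2,P3,P4] Q2=[]
t=11-12: P1@Q0 runs 1, rem=11, I/O yield, promote→Q0. Q0=[P1] Q1=[P2,P3,P4] Q2=[]
t=12-13: P1@Q0 runs 1, rem=10, I/O yield, promote→Q0. Q0=[P1] Q1=[P2,P3,P4] Q2=[]
t=13-14: P1@Q0 runs 1, rem=9, I/O yield, promote→Q0. Q0=[P1] Q1=[P2,P3,P4] Q2=[]
t=14-15: P1@Q0 runs 1, rem=8, I/O yield, promote→Q0. Q0=[P1] Q1=[P2,P3,P4] Q2=[]
t=15-16: P1@Q0 runs 1, rem=7, I/O yield, promote→Q0. Q0=[P1] Q1=[P2,P3,P4] Q2=[]
t=16-17: P1@Q0 runs 1, rem=6, I/O yield, promote→Q0. Q0=[P1] Q1=[P2,P3,P4] Q2=[]
t=17-18: P1@Q0 runs 1, rem=5, I/O yield, promote→Q0. Q0=[P1] Q1=[P2,P3,P4] Q2=[]
t=18-19: P1@Q0 runs 1, rem=4, I/O yield, promote→Q0. Q0=[P1] Q1=[P2,P3,P4] Q2=[]
t=19-20: P1@Q0 runs 1, rem=3, I/O yield, promote→Q0. Q0=[P1] Q1=[P2,P3,P4] Q2=[]
t=20-21: P1@Q0 runs 1, rem=2, I/O yield, promote→Q0. Q0=[P1] Q1=[P2,P3,P4] Q2=[]
t=21-22: P1@Q0 runs 1, rem=1, I/O yield, promote→Q0. Q0=[P1] Q1=[P2,P3,P4] Q2=[]
t=22-23: P1@Q0 runs 1, rem=0, completes. Q0=[] Q1=[P2,P3,P4] Q2=[]
t=23-29: P2@Q1 runs 6, rem=4, quantum used, demote→Q2. Q0=[] Q1=[P3,P4] Q2=[P2]
t=29-31: P3@Q1 runs 2, rem=0, completes. Q0=[] Q1=[P4] Q2=[P2]
t=31-37: P4@Q1 runs 6, rem=5, quantum used, demote→Q2. Q0=[] Q1=[] Q2=[P2,P4]
t=37-41: P2@Q2 runs 4, rem=0, completes. Q0=[] Q1=[] Q2=[P4]
t=41-46: P4@Q2 runs 5, rem=0, completes. Q0=[] Q1=[] Q2=[]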